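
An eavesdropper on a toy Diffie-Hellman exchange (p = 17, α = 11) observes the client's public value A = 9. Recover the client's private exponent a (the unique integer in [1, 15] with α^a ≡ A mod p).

14

Try successive powers of 11 modulo 17:
11^1 ≡ 11
11^2 ≡ 2
11^3 ≡ 5
11^4 ≡ 4
11^5 ≡ 10
11^6 ≡ 8
11^7 ≡ 3
11^8 ≡ 16
11^9 ≡ 6
11^10 ≡ 15
11^11 ≡ 12
11^12 ≡ 13
11^13 ≡ 7
11^14 ≡ 9
Found: a = 14.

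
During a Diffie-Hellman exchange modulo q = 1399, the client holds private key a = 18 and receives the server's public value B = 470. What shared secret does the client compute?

Shared key K = 470^18 mod 1399.
470^1 ≡ 470 (mod 1399)
470^2 = (470^1)^2 ≡ 470^2 = 220900 ≡ 1257 (mod 1399)
470^4 = (470^2)^2 ≡ 1257^2 = 1580049 ≡ 578 (mod 1399)
470^8 = (470^4)^2 ≡ 578^2 = 334084 ≡ 1122 (mod 1399)
470^16 = (470^8)^2 ≡ 1122^2 = 1258884 ≡ 1183 (mod 1399)
470^18 = 470^16 · 470^2 ≡ 1183 · 1257 ≡ 1293 (mod 1399).

1293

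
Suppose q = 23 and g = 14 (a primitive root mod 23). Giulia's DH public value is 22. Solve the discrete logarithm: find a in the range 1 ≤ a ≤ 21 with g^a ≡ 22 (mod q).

Try successive powers of 14 modulo 23:
14^1 ≡ 14
14^2 ≡ 12
14^3 ≡ 7
14^4 ≡ 6
14^5 ≡ 15
14^6 ≡ 3
14^7 ≡ 19
14^8 ≡ 13
14^9 ≡ 21
14^10 ≡ 18
14^11 ≡ 22
Found: a = 11.

11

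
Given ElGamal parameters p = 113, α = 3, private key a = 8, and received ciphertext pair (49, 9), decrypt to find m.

Shared mask s = c₁^a mod p = 49^8 mod 113.
49^1 ≡ 49 (mod 113)
49^2 = (49^1)^2 ≡ 49^2 = 2401 ≡ 28 (mod 113)
49^4 = (49^2)^2 ≡ 28^2 = 784 ≡ 106 (mod 113)
49^8 = (49^4)^2 ≡ 106^2 = 11236 ≡ 49 (mod 113)
So s = 49; s⁻¹ ≡ 30 (mod 113).
m = c₂ · s⁻¹ mod 113 = 9 · 30 mod 113 = 44.

44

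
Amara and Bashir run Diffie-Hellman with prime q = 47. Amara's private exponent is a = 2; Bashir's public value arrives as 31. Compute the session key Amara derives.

Shared key K = 31^2 mod 47.
31^1 ≡ 31 (mod 47)
31^2 = (31^1)^2 ≡ 31^2 = 961 ≡ 21 (mod 47)

21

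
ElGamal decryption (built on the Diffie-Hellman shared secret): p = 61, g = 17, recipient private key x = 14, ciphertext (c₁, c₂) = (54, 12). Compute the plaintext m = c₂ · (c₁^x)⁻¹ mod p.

52

Shared mask s = c₁^x mod p = 54^14 mod 61.
54^1 ≡ 54 (mod 61)
54^2 = (54^1)^2 ≡ 54^2 = 2916 ≡ 49 (mod 61)
54^4 = (54^2)^2 ≡ 49^2 = 2401 ≡ 22 (mod 61)
54^8 = (54^4)^2 ≡ 22^2 = 484 ≡ 57 (mod 61)
54^14 = 54^8 · 54^4 · 54^2 ≡ 57 · 22 · 49 ≡ 19 (mod 61).
So s = 19; s⁻¹ ≡ 45 (mod 61).
m = c₂ · s⁻¹ mod 61 = 12 · 45 mod 61 = 52.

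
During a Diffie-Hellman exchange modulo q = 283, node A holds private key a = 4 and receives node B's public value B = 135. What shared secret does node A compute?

34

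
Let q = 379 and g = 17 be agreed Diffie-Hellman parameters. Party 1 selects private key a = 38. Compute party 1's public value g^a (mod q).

Public value = 17^38 (mod 379).
17^1 ≡ 17 (mod 379)
17^2 = (17^1)^2 ≡ 17^2 = 289 ≡ 289 (mod 379)
17^4 = (17^2)^2 ≡ 289^2 = 83521 ≡ 141 (mod 379)
17^8 = (17^4)^2 ≡ 141^2 = 19881 ≡ 173 (mod 379)
17^16 = (17^8)^2 ≡ 173^2 = 29929 ≡ 367 (mod 379)
17^32 = (17^16)^2 ≡ 367^2 = 134689 ≡ 144 (mod 379)
17^38 = 17^32 · 17^4 · 17^2 ≡ 144 · 141 · 289 ≡ 178 (mod 379).

178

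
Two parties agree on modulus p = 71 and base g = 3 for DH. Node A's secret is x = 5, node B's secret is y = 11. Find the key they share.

32

Node A sends A = g^x mod p = 3^5 mod 71.
3^1 ≡ 3 (mod 71)
3^2 = (3^1)^2 ≡ 3^2 = 9 ≡ 9 (mod 71)
3^4 = (3^2)^2 ≡ 9^2 = 81 ≡ 10 (mod 71)
3^5 = 3^4 · 3^1 ≡ 10 · 3 ≡ 30 (mod 71).
So A = 30. Node B then computes K = A^y mod p = 30^11 mod 71.
30^1 ≡ 30 (mod 71)
30^2 = (30^1)^2 ≡ 30^2 = 900 ≡ 48 (mod 71)
30^4 = (30^2)^2 ≡ 48^2 = 2304 ≡ 32 (mod 71)
30^8 = (30^4)^2 ≡ 32^2 = 1024 ≡ 30 (mod 71)
30^11 = 30^8 · 30^2 · 30^1 ≡ 30 · 48 · 30 ≡ 32 (mod 71).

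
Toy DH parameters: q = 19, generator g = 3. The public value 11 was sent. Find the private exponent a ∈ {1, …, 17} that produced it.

Try successive powers of 3 modulo 19:
3^1 ≡ 3
3^2 ≡ 9
3^3 ≡ 8
3^4 ≡ 5
3^5 ≡ 15
3^6 ≡ 7
3^7 ≡ 2
3^8 ≡ 6
3^9 ≡ 18
3^10 ≡ 16
3^11 ≡ 10
3^12 ≡ 11
Found: a = 12.

12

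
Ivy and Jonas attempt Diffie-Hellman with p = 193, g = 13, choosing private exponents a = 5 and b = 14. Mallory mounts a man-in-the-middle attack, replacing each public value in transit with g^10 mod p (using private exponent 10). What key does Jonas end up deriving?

166

Jonas receives Mallory's public value M = 13^10 mod 193 instead of the honest one.
13^1 ≡ 13 (mod 193)
13^2 = (13^1)^2 ≡ 13^2 = 169 ≡ 169 (mod 193)
13^4 = (13^2)^2 ≡ 169^2 = 28561 ≡ 190 (mod 193)
13^8 = (13^4)^2 ≡ 190^2 = 36100 ≡ 9 (mod 193)
13^10 = 13^8 · 13^2 ≡ 9 · 169 ≡ 170 (mod 193).
So M = 170. Jonas computes K = M^14 mod 193.
170^1 ≡ 170 (mod 193)
170^2 = (170^1)^2 ≡ 170^2 = 28900 ≡ 143 (mod 193)
170^4 = (170^2)^2 ≡ 143^2 = 20449 ≡ 184 (mod 193)
170^8 = (170^4)^2 ≡ 184^2 = 33856 ≡ 81 (mod 193)
170^14 = 170^8 · 170^4 · 170^2 ≡ 81 · 184 · 143 ≡ 166 (mod 193).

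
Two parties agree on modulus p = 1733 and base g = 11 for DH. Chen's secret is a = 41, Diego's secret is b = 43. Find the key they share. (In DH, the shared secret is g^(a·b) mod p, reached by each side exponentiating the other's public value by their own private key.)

Diego sends B = g^b mod p = 11^43 mod 1733.
11^1 ≡ 11 (mod 1733)
11^2 = (11^1)^2 ≡ 11^2 = 121 ≡ 121 (mod 1733)
11^4 = (11^2)^2 ≡ 121^2 = 14641 ≡ 777 (mod 1733)
11^8 = (11^4)^2 ≡ 777^2 = 603729 ≡ 645 (mod 1733)
11^16 = (11^8)^2 ≡ 645^2 = 416025 ≡ 105 (mod 1733)
11^32 = (11^16)^2 ≡ 105^2 = 11025 ≡ 627 (mod 1733)
11^43 = 11^32 · 11^8 · 11^2 · 11^1 ≡ 627 · 645 · 121 · 11 ≡ 1366 (mod 1733).
So B = 1366. Chen then computes K = B^a mod p = 1366^41 mod 1733.
1366^1 ≡ 1366 (mod 1733)
1366^2 = (1366^1)^2 ≡ 1366^2 = 1865956 ≡ 1248 (mod 1733)
1366^4 = (1366^2)^2 ≡ 1248^2 = 1557504 ≡ 1270 (mod 1733)
1366^8 = (1366^4)^2 ≡ 1270^2 = 1612900 ≡ 1210 (mod 1733)
1366^16 = (1366^8)^2 ≡ 1210^2 = 1464100 ≡ 1448 (mod 1733)
1366^32 = (1366^16)^2 ≡ 1448^2 = 2096704 ≡ 1507 (mod 1733)
1366^41 = 1366^32 · 1366^8 · 1366^1 ≡ 1507 · 1210 · 1366 ≡ 57 (mod 1733).

57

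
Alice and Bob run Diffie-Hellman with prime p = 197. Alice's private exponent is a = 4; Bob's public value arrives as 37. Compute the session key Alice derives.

Shared key K = 37^4 mod 197.
37^1 ≡ 37 (mod 197)
37^2 = (37^1)^2 ≡ 37^2 = 1369 ≡ 187 (mod 197)
37^4 = (37^2)^2 ≡ 187^2 = 34969 ≡ 100 (mod 197)

100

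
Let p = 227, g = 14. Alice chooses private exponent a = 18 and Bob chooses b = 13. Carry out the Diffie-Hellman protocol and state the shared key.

85

Bob sends B = g^b mod p = 14^13 mod 227.
14^1 ≡ 14 (mod 227)
14^2 = (14^1)^2 ≡ 14^2 = 196 ≡ 196 (mod 227)
14^4 = (14^2)^2 ≡ 196^2 = 38416 ≡ 53 (mod 227)
14^8 = (14^4)^2 ≡ 53^2 = 2809 ≡ 85 (mod 227)
14^13 = 14^8 · 14^4 · 14^1 ≡ 85 · 53 · 14 ≡ 191 (mod 227).
So B = 191. Alice then computes K = B^a mod p = 191^18 mod 227.
191^1 ≡ 191 (mod 227)
191^2 = (191^1)^2 ≡ 191^2 = 36481 ≡ 161 (mod 227)
191^4 = (191^2)^2 ≡ 161^2 = 25921 ≡ 43 (mod 227)
191^8 = (191^4)^2 ≡ 43^2 = 1849 ≡ 33 (mod 227)
191^16 = (191^8)^2 ≡ 33^2 = 1089 ≡ 181 (mod 227)
191^18 = 191^16 · 191^2 ≡ 181 · 161 ≡ 85 (mod 227).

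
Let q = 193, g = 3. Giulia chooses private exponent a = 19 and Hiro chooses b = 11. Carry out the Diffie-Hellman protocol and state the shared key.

3

Hiro sends B = g^b mod q = 3^11 mod 193.
3^1 ≡ 3 (mod 193)
3^2 = (3^1)^2 ≡ 3^2 = 9 ≡ 9 (mod 193)
3^4 = (3^2)^2 ≡ 9^2 = 81 ≡ 81 (mod 193)
3^8 = (3^4)^2 ≡ 81^2 = 6561 ≡ 192 (mod 193)
3^11 = 3^8 · 3^2 · 3^1 ≡ 192 · 9 · 3 ≡ 166 (mod 193).
So B = 166. Giulia then computes K = B^a mod q = 166^19 mod 193.
166^1 ≡ 166 (mod 193)
166^2 = (166^1)^2 ≡ 166^2 = 27556 ≡ 150 (mod 193)
166^4 = (166^2)^2 ≡ 150^2 = 22500 ≡ 112 (mod 193)
166^8 = (166^4)^2 ≡ 112^2 = 12544 ≡ 192 (mod 193)
166^16 = (166^8)^2 ≡ 192^2 = 36864 ≡ 1 (mod 193)
166^19 = 166^16 · 166^2 · 166^1 ≡ 1 · 150 · 166 ≡ 3 (mod 193).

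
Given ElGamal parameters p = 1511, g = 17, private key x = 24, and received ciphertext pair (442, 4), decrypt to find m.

1478

Shared mask s = c₁^x mod p = 442^24 mod 1511.
442^1 ≡ 442 (mod 1511)
442^2 = (442^1)^2 ≡ 442^2 = 195364 ≡ 445 (mod 1511)
442^4 = (442^2)^2 ≡ 445^2 = 198025 ≡ 84 (mod 1511)
442^8 = (442^4)^2 ≡ 84^2 = 7056 ≡ 1012 (mod 1511)
442^16 = (442^8)^2 ≡ 1012^2 = 1024144 ≡ 1197 (mod 1511)
442^24 = 442^16 · 442^8 ≡ 1197 · 1012 ≡ 1053 (mod 1511).
So s = 1053; s⁻¹ ≡ 1125 (mod 1511).
m = c₂ · s⁻¹ mod 1511 = 4 · 1125 mod 1511 = 1478.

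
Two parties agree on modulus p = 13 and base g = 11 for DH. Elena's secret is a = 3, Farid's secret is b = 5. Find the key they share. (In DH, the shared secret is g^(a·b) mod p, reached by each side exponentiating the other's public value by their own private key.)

5

Farid sends B = g^b mod p = 11^5 mod 13.
11^1 ≡ 11 (mod 13)
11^2 = (11^1)^2 ≡ 11^2 = 121 ≡ 4 (mod 13)
11^4 = (11^2)^2 ≡ 4^2 = 16 ≡ 3 (mod 13)
11^5 = 11^4 · 11^1 ≡ 3 · 11 ≡ 7 (mod 13).
So B = 7. Elena then computes K = B^a mod p = 7^3 mod 13.
7^1 ≡ 7 (mod 13)
7^2 = (7^1)^2 ≡ 7^2 = 49 ≡ 10 (mod 13)
7^3 = 7^2 · 7^1 ≡ 10 · 7 ≡ 5 (mod 13).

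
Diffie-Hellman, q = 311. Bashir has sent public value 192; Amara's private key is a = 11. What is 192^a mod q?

Shared key K = 192^11 mod 311.
192^1 ≡ 192 (mod 311)
192^2 = (192^1)^2 ≡ 192^2 = 36864 ≡ 166 (mod 311)
192^4 = (192^2)^2 ≡ 166^2 = 27556 ≡ 188 (mod 311)
192^8 = (192^4)^2 ≡ 188^2 = 35344 ≡ 201 (mod 311)
192^11 = 192^8 · 192^2 · 192^1 ≡ 201 · 166 · 192 ≡ 294 (mod 311).

294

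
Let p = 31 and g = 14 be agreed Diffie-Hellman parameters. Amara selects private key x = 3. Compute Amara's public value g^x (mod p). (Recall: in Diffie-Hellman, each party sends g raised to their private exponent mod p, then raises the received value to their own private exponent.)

16

Public value = 14^3 (mod 31).
14^1 ≡ 14 (mod 31)
14^2 = (14^1)^2 ≡ 14^2 = 196 ≡ 10 (mod 31)
14^3 = 14^2 · 14^1 ≡ 10 · 14 ≡ 16 (mod 31).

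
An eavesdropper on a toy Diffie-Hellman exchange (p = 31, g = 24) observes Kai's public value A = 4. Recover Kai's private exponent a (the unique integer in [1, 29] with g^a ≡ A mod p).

Try successive powers of 24 modulo 31:
24^1 ≡ 24
24^2 ≡ 18
24^3 ≡ 29
24^4 ≡ 14
24^5 ≡ 26
24^6 ≡ 4
Found: a = 6.

6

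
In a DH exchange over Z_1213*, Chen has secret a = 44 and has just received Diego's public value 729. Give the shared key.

Shared key K = 729^44 mod 1213.
729^1 ≡ 729 (mod 1213)
729^2 = (729^1)^2 ≡ 729^2 = 531441 ≡ 147 (mod 1213)
729^4 = (729^2)^2 ≡ 147^2 = 21609 ≡ 988 (mod 1213)
729^8 = (729^4)^2 ≡ 988^2 = 976144 ≡ 892 (mod 1213)
729^16 = (729^8)^2 ≡ 892^2 = 795664 ≡ 1149 (mod 1213)
729^32 = (729^16)^2 ≡ 1149^2 = 1320201 ≡ 457 (mod 1213)
729^44 = 729^32 · 729^8 · 729^4 ≡ 457 · 892 · 988 ≡ 1095 (mod 1213).

1095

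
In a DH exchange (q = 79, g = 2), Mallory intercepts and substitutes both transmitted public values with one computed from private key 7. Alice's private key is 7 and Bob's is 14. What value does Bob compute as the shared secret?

Bob receives Mallory's public value M = 2^7 mod 79 instead of the honest one.
2^1 ≡ 2 (mod 79)
2^2 = (2^1)^2 ≡ 2^2 = 4 ≡ 4 (mod 79)
2^4 = (2^2)^2 ≡ 4^2 = 16 ≡ 16 (mod 79)
2^7 = 2^4 · 2^2 · 2^1 ≡ 16 · 4 · 2 ≡ 49 (mod 79).
So M = 49. Bob computes K = M^14 mod 79.
49^1 ≡ 49 (mod 79)
49^2 = (49^1)^2 ≡ 49^2 = 2401 ≡ 31 (mod 79)
49^4 = (49^2)^2 ≡ 31^2 = 961 ≡ 13 (mod 79)
49^8 = (49^4)^2 ≡ 13^2 = 169 ≡ 11 (mod 79)
49^14 = 49^8 · 49^4 · 49^2 ≡ 11 · 13 · 31 ≡ 9 (mod 79).

9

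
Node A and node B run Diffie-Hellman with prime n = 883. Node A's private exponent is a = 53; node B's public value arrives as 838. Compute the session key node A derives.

614

Shared key K = 838^53 mod 883.
838^1 ≡ 838 (mod 883)
838^2 = (838^1)^2 ≡ 838^2 = 702244 ≡ 259 (mod 883)
838^4 = (838^2)^2 ≡ 259^2 = 67081 ≡ 856 (mod 883)
838^8 = (838^4)^2 ≡ 856^2 = 732736 ≡ 729 (mod 883)
838^16 = (838^8)^2 ≡ 729^2 = 531441 ≡ 758 (mod 883)
838^32 = (838^16)^2 ≡ 758^2 = 574564 ≡ 614 (mod 883)
838^53 = 838^32 · 838^16 · 838^4 · 838^1 ≡ 614 · 758 · 856 · 838 ≡ 614 (mod 883).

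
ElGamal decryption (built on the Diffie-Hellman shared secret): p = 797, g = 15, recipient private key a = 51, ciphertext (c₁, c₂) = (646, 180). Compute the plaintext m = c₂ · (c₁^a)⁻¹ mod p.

Shared mask s = c₁^a mod p = 646^51 mod 797.
646^1 ≡ 646 (mod 797)
646^2 = (646^1)^2 ≡ 646^2 = 417316 ≡ 485 (mod 797)
646^4 = (646^2)^2 ≡ 485^2 = 235225 ≡ 110 (mod 797)
646^8 = (646^4)^2 ≡ 110^2 = 12100 ≡ 145 (mod 797)
646^16 = (646^8)^2 ≡ 145^2 = 21025 ≡ 303 (mod 797)
646^32 = (646^16)^2 ≡ 303^2 = 91809 ≡ 154 (mod 797)
646^51 = 646^32 · 646^16 · 646^2 · 646^1 ≡ 154 · 303 · 485 · 646 ≡ 548 (mod 797).
So s = 548; s⁻¹ ≡ 16 (mod 797).
m = c₂ · s⁻¹ mod 797 = 180 · 16 mod 797 = 489.

489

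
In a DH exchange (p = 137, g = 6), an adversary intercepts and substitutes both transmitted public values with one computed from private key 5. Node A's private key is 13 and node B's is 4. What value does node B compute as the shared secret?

Node B receives an adversary's public value M = 6^5 mod 137 instead of the honest one.
6^1 ≡ 6 (mod 137)
6^2 = (6^1)^2 ≡ 6^2 = 36 ≡ 36 (mod 137)
6^4 = (6^2)^2 ≡ 36^2 = 1296 ≡ 63 (mod 137)
6^5 = 6^4 · 6^1 ≡ 63 · 6 ≡ 104 (mod 137).
So M = 104. Node B computes K = M^4 mod 137.
104^1 ≡ 104 (mod 137)
104^2 = (104^1)^2 ≡ 104^2 = 10816 ≡ 130 (mod 137)
104^4 = (104^2)^2 ≡ 130^2 = 16900 ≡ 49 (mod 137)

49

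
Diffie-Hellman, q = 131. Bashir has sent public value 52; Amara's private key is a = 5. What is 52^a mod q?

112

Shared key K = 52^5 mod 131.
52^1 ≡ 52 (mod 131)
52^2 = (52^1)^2 ≡ 52^2 = 2704 ≡ 84 (mod 131)
52^4 = (52^2)^2 ≡ 84^2 = 7056 ≡ 113 (mod 131)
52^5 = 52^4 · 52^1 ≡ 113 · 52 ≡ 112 (mod 131).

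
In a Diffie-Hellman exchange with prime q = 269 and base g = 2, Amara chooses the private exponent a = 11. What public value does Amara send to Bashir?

Public value = 2^11 (mod 269).
2^1 ≡ 2 (mod 269)
2^2 = (2^1)^2 ≡ 2^2 = 4 ≡ 4 (mod 269)
2^4 = (2^2)^2 ≡ 4^2 = 16 ≡ 16 (mod 269)
2^8 = (2^4)^2 ≡ 16^2 = 256 ≡ 256 (mod 269)
2^11 = 2^8 · 2^2 · 2^1 ≡ 256 · 4 · 2 ≡ 165 (mod 269).

165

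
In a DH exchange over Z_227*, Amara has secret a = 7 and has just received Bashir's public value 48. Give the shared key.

222

Shared key K = 48^7 mod 227.
48^1 ≡ 48 (mod 227)
48^2 = (48^1)^2 ≡ 48^2 = 2304 ≡ 34 (mod 227)
48^4 = (48^2)^2 ≡ 34^2 = 1156 ≡ 21 (mod 227)
48^7 = 48^4 · 48^2 · 48^1 ≡ 21 · 34 · 48 ≡ 222 (mod 227).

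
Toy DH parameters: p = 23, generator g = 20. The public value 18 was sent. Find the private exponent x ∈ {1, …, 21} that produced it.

20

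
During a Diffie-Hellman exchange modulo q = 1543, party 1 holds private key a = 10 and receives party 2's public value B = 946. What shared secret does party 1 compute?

799

Shared key K = 946^10 mod 1543.
946^1 ≡ 946 (mod 1543)
946^2 = (946^1)^2 ≡ 946^2 = 894916 ≡ 1519 (mod 1543)
946^4 = (946^2)^2 ≡ 1519^2 = 2307361 ≡ 576 (mod 1543)
946^8 = (946^4)^2 ≡ 576^2 = 331776 ≡ 31 (mod 1543)
946^10 = 946^8 · 946^2 ≡ 31 · 1519 ≡ 799 (mod 1543).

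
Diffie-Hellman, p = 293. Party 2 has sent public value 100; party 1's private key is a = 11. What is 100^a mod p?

Shared key K = 100^11 mod 293.
100^1 ≡ 100 (mod 293)
100^2 = (100^1)^2 ≡ 100^2 = 10000 ≡ 38 (mod 293)
100^4 = (100^2)^2 ≡ 38^2 = 1444 ≡ 272 (mod 293)
100^8 = (100^4)^2 ≡ 272^2 = 73984 ≡ 148 (mod 293)
100^11 = 100^8 · 100^2 · 100^1 ≡ 148 · 38 · 100 ≡ 133 (mod 293).

133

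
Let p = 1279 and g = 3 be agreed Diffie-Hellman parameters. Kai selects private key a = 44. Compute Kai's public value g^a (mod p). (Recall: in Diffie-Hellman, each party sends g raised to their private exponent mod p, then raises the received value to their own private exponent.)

995

Public value = 3^44 (mod 1279).
3^1 ≡ 3 (mod 1279)
3^2 = (3^1)^2 ≡ 3^2 = 9 ≡ 9 (mod 1279)
3^4 = (3^2)^2 ≡ 9^2 = 81 ≡ 81 (mod 1279)
3^8 = (3^4)^2 ≡ 81^2 = 6561 ≡ 166 (mod 1279)
3^16 = (3^8)^2 ≡ 166^2 = 27556 ≡ 697 (mod 1279)
3^32 = (3^16)^2 ≡ 697^2 = 485809 ≡ 1068 (mod 1279)
3^44 = 3^32 · 3^8 · 3^4 ≡ 1068 · 166 · 81 ≡ 995 (mod 1279).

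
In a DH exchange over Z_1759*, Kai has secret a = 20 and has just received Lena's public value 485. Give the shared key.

Shared key K = 485^20 mod 1759.
485^1 ≡ 485 (mod 1759)
485^2 = (485^1)^2 ≡ 485^2 = 235225 ≡ 1278 (mod 1759)
485^4 = (485^2)^2 ≡ 1278^2 = 1633284 ≡ 932 (mod 1759)
485^8 = (485^4)^2 ≡ 932^2 = 868624 ≡ 1437 (mod 1759)
485^16 = (485^8)^2 ≡ 1437^2 = 2064969 ≡ 1662 (mod 1759)
485^20 = 485^16 · 485^4 ≡ 1662 · 932 ≡ 1064 (mod 1759).

1064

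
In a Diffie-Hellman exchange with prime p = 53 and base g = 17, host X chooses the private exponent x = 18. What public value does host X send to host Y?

Public value = 17^18 (mod 53).
17^1 ≡ 17 (mod 53)
17^2 = (17^1)^2 ≡ 17^2 = 289 ≡ 24 (mod 53)
17^4 = (17^2)^2 ≡ 24^2 = 576 ≡ 46 (mod 53)
17^8 = (17^4)^2 ≡ 46^2 = 2116 ≡ 49 (mod 53)
17^16 = (17^8)^2 ≡ 49^2 = 2401 ≡ 16 (mod 53)
17^18 = 17^16 · 17^2 ≡ 16 · 24 ≡ 13 (mod 53).

13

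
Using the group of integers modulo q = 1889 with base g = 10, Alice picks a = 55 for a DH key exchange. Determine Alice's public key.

Public value = 10^55 (mod 1889).
10^1 ≡ 10 (mod 1889)
10^2 = (10^1)^2 ≡ 10^2 = 100 ≡ 100 (mod 1889)
10^4 = (10^2)^2 ≡ 100^2 = 10000 ≡ 555 (mod 1889)
10^8 = (10^4)^2 ≡ 555^2 = 308025 ≡ 118 (mod 1889)
10^16 = (10^8)^2 ≡ 118^2 = 13924 ≡ 701 (mod 1889)
10^32 = (10^16)^2 ≡ 701^2 = 491401 ≡ 261 (mod 1889)
10^55 = 10^32 · 10^16 · 10^4 · 10^2 · 10^1 ≡ 261 · 701 · 555 · 100 · 10 ≡ 1324 (mod 1889).

1324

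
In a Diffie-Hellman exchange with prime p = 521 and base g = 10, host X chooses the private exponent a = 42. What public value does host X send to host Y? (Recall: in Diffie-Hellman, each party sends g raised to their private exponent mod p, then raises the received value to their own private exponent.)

492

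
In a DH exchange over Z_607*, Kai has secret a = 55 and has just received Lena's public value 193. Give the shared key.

76

Shared key K = 193^55 mod 607.
193^1 ≡ 193 (mod 607)
193^2 = (193^1)^2 ≡ 193^2 = 37249 ≡ 222 (mod 607)
193^4 = (193^2)^2 ≡ 222^2 = 49284 ≡ 117 (mod 607)
193^8 = (193^4)^2 ≡ 117^2 = 13689 ≡ 335 (mod 607)
193^16 = (193^8)^2 ≡ 335^2 = 112225 ≡ 537 (mod 607)
193^32 = (193^16)^2 ≡ 537^2 = 288369 ≡ 44 (mod 607)
193^55 = 193^32 · 193^16 · 193^4 · 193^2 · 193^1 ≡ 44 · 537 · 117 · 222 · 193 ≡ 76 (mod 607).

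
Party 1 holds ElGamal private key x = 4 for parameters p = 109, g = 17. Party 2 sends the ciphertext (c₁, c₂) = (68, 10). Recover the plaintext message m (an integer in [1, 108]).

85

Shared mask s = c₁^x mod p = 68^4 mod 109.
68^1 ≡ 68 (mod 109)
68^2 = (68^1)^2 ≡ 68^2 = 4624 ≡ 46 (mod 109)
68^4 = (68^2)^2 ≡ 46^2 = 2116 ≡ 45 (mod 109)
So s = 45; s⁻¹ ≡ 63 (mod 109).
m = c₂ · s⁻¹ mod 109 = 10 · 63 mod 109 = 85.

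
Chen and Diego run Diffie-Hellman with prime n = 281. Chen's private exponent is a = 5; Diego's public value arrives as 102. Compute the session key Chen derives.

Shared key K = 102^5 mod 281.
102^1 ≡ 102 (mod 281)
102^2 = (102^1)^2 ≡ 102^2 = 10404 ≡ 7 (mod 281)
102^4 = (102^2)^2 ≡ 7^2 = 49 ≡ 49 (mod 281)
102^5 = 102^4 · 102^1 ≡ 49 · 102 ≡ 221 (mod 281).

221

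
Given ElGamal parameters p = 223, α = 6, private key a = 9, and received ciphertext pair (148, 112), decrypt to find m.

8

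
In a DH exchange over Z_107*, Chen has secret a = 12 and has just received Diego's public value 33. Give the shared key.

Shared key K = 33^12 mod 107.
33^1 ≡ 33 (mod 107)
33^2 = (33^1)^2 ≡ 33^2 = 1089 ≡ 19 (mod 107)
33^4 = (33^2)^2 ≡ 19^2 = 361 ≡ 40 (mod 107)
33^8 = (33^4)^2 ≡ 40^2 = 1600 ≡ 102 (mod 107)
33^12 = 33^8 · 33^4 ≡ 102 · 40 ≡ 14 (mod 107).

14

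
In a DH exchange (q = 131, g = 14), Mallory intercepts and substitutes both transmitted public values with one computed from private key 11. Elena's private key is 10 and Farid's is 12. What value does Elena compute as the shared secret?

Elena receives Mallory's public value M = 14^11 mod 131 instead of the honest one.
14^1 ≡ 14 (mod 131)
14^2 = (14^1)^2 ≡ 14^2 = 196 ≡ 65 (mod 131)
14^4 = (14^2)^2 ≡ 65^2 = 4225 ≡ 33 (mod 131)
14^8 = (14^4)^2 ≡ 33^2 = 1089 ≡ 41 (mod 131)
14^11 = 14^8 · 14^2 · 14^1 ≡ 41 · 65 · 14 ≡ 106 (mod 131).
So M = 106. Elena computes K = M^10 mod 131.
106^1 ≡ 106 (mod 131)
106^2 = (106^1)^2 ≡ 106^2 = 11236 ≡ 101 (mod 131)
106^4 = (106^2)^2 ≡ 101^2 = 10201 ≡ 114 (mod 131)
106^8 = (106^4)^2 ≡ 114^2 = 12996 ≡ 27 (mod 131)
106^10 = 106^8 · 106^2 ≡ 27 · 101 ≡ 107 (mod 131).

107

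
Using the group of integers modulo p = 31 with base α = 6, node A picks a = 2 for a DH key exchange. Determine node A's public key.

5

Public value = 6^2 mod 31.
6^1 ≡ 6 (mod 31)
6^2 = (6^1)^2 ≡ 6^2 = 36 ≡ 5 (mod 31)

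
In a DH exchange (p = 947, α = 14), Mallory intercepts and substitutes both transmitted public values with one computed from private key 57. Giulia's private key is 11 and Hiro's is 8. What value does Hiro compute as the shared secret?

Hiro receives Mallory's public value M = 14^57 mod 947 instead of the honest one.
14^1 ≡ 14 (mod 947)
14^2 = (14^1)^2 ≡ 14^2 = 196 ≡ 196 (mod 947)
14^4 = (14^2)^2 ≡ 196^2 = 38416 ≡ 536 (mod 947)
14^8 = (14^4)^2 ≡ 536^2 = 287296 ≡ 355 (mod 947)
14^16 = (14^8)^2 ≡ 355^2 = 126025 ≡ 74 (mod 947)
14^32 = (14^16)^2 ≡ 74^2 = 5476 ≡ 741 (mod 947)
14^57 = 14^32 · 14^16 · 14^8 · 14^1 ≡ 741 · 74 · 355 · 14 ≡ 161 (mod 947).
So M = 161. Hiro computes K = M^8 mod 947.
161^1 ≡ 161 (mod 947)
161^2 = (161^1)^2 ≡ 161^2 = 25921 ≡ 352 (mod 947)
161^4 = (161^2)^2 ≡ 352^2 = 123904 ≡ 794 (mod 947)
161^8 = (161^4)^2 ≡ 794^2 = 630436 ≡ 681 (mod 947)

681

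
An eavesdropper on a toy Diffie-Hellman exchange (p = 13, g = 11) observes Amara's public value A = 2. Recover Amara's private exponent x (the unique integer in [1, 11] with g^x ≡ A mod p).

7

Try successive powers of 11 modulo 13:
11^1 ≡ 11
11^2 ≡ 4
11^3 ≡ 5
11^4 ≡ 3
11^5 ≡ 7
11^6 ≡ 12
11^7 ≡ 2
Found: x = 7.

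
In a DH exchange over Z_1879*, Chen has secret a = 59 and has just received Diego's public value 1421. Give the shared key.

1056

Shared key K = 1421^59 mod 1879.
1421^1 ≡ 1421 (mod 1879)
1421^2 = (1421^1)^2 ≡ 1421^2 = 2019241 ≡ 1195 (mod 1879)
1421^4 = (1421^2)^2 ≡ 1195^2 = 1428025 ≡ 1864 (mod 1879)
1421^8 = (1421^4)^2 ≡ 1864^2 = 3474496 ≡ 225 (mod 1879)
1421^16 = (1421^8)^2 ≡ 225^2 = 50625 ≡ 1771 (mod 1879)
1421^32 = (1421^16)^2 ≡ 1771^2 = 3136441 ≡ 390 (mod 1879)
1421^59 = 1421^32 · 1421^16 · 1421^8 · 1421^2 · 1421^1 ≡ 390 · 1771 · 225 · 1195 · 1421 ≡ 1056 (mod 1879).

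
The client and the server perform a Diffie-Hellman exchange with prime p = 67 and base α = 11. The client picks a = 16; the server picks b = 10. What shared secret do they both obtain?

4

The server sends B = α^b mod p = 11^10 mod 67.
11^1 ≡ 11 (mod 67)
11^2 = (11^1)^2 ≡ 11^2 = 121 ≡ 54 (mod 67)
11^4 = (11^2)^2 ≡ 54^2 = 2916 ≡ 35 (mod 67)
11^8 = (11^4)^2 ≡ 35^2 = 1225 ≡ 19 (mod 67)
11^10 = 11^8 · 11^2 ≡ 19 · 54 ≡ 21 (mod 67).
So B = 21. The client then computes K = B^a mod p = 21^16 mod 67.
21^1 ≡ 21 (mod 67)
21^2 = (21^1)^2 ≡ 21^2 = 441 ≡ 39 (mod 67)
21^4 = (21^2)^2 ≡ 39^2 = 1521 ≡ 47 (mod 67)
21^8 = (21^4)^2 ≡ 47^2 = 2209 ≡ 65 (mod 67)
21^16 = (21^8)^2 ≡ 65^2 = 4225 ≡ 4 (mod 67)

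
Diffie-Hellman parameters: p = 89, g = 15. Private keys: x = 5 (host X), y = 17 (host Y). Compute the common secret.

Host X sends A = g^x mod p = 15^5 mod 89.
15^1 ≡ 15 (mod 89)
15^2 = (15^1)^2 ≡ 15^2 = 225 ≡ 47 (mod 89)
15^4 = (15^2)^2 ≡ 47^2 = 2209 ≡ 73 (mod 89)
15^5 = 15^4 · 15^1 ≡ 73 · 15 ≡ 27 (mod 89).
So A = 27. Host Y then computes K = A^y mod p = 27^17 mod 89.
27^1 ≡ 27 (mod 89)
27^2 = (27^1)^2 ≡ 27^2 = 729 ≡ 17 (mod 89)
27^4 = (27^2)^2 ≡ 17^2 = 289 ≡ 22 (mod 89)
27^8 = (27^4)^2 ≡ 22^2 = 484 ≡ 39 (mod 89)
27^16 = (27^8)^2 ≡ 39^2 = 1521 ≡ 8 (mod 89)
27^17 = 27^16 · 27^1 ≡ 8 · 27 ≡ 38 (mod 89).

38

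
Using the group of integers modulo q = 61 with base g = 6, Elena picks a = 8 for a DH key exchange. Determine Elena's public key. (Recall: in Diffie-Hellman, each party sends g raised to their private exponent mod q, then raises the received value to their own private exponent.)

42

Public value = 6^8 mod 61.
6^1 ≡ 6 (mod 61)
6^2 = (6^1)^2 ≡ 6^2 = 36 ≡ 36 (mod 61)
6^4 = (6^2)^2 ≡ 36^2 = 1296 ≡ 15 (mod 61)
6^8 = (6^4)^2 ≡ 15^2 = 225 ≡ 42 (mod 61)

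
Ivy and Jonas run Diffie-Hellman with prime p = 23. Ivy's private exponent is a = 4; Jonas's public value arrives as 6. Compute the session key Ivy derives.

Shared key K = 6^4 mod 23.
6^1 ≡ 6 (mod 23)
6^2 = (6^1)^2 ≡ 6^2 = 36 ≡ 13 (mod 23)
6^4 = (6^2)^2 ≡ 13^2 = 169 ≡ 8 (mod 23)

8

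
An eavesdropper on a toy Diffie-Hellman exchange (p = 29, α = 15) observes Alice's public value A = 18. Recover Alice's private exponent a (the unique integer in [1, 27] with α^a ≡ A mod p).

Try successive powers of 15 modulo 29:
15^1 ≡ 15
15^2 ≡ 22
15^3 ≡ 11
15^4 ≡ 20
15^5 ≡ 10
15^6 ≡ 5
15^7 ≡ 17
15^8 ≡ 23
15^9 ≡ 26
15^10 ≡ 13
15^11 ≡ 21
15^12 ≡ 25
15^13 ≡ 27
15^14 ≡ 28
15^15 ≡ 14
15^16 ≡ 7
15^17 ≡ 18
Found: a = 17.

17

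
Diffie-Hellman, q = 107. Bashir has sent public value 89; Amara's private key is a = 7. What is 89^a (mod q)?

49

Shared key K = 89^7 mod 107.
89^1 ≡ 89 (mod 107)
89^2 = (89^1)^2 ≡ 89^2 = 7921 ≡ 3 (mod 107)
89^4 = (89^2)^2 ≡ 3^2 = 9 ≡ 9 (mod 107)
89^7 = 89^4 · 89^2 · 89^1 ≡ 9 · 3 · 89 ≡ 49 (mod 107).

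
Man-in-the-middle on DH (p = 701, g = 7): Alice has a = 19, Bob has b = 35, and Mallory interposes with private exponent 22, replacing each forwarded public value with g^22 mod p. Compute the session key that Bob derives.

210

Bob receives Mallory's public value M = 7^22 mod 701 instead of the honest one.
7^1 ≡ 7 (mod 701)
7^2 = (7^1)^2 ≡ 7^2 = 49 ≡ 49 (mod 701)
7^4 = (7^2)^2 ≡ 49^2 = 2401 ≡ 298 (mod 701)
7^8 = (7^4)^2 ≡ 298^2 = 88804 ≡ 478 (mod 701)
7^16 = (7^8)^2 ≡ 478^2 = 228484 ≡ 659 (mod 701)
7^22 = 7^16 · 7^4 · 7^2 ≡ 659 · 298 · 49 ≡ 91 (mod 701).
So M = 91. Bob computes K = M^35 mod 701.
91^1 ≡ 91 (mod 701)
91^2 = (91^1)^2 ≡ 91^2 = 8281 ≡ 570 (mod 701)
91^4 = (91^2)^2 ≡ 570^2 = 324900 ≡ 337 (mod 701)
91^8 = (91^4)^2 ≡ 337^2 = 113569 ≡ 7 (mod 701)
91^16 = (91^8)^2 ≡ 7^2 = 49 ≡ 49 (mod 701)
91^32 = (91^16)^2 ≡ 49^2 = 2401 ≡ 298 (mod 701)
91^35 = 91^32 · 91^2 · 91^1 ≡ 298 · 570 · 91 ≡ 210 (mod 701).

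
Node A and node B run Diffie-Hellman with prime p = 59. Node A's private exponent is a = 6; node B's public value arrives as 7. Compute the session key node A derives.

3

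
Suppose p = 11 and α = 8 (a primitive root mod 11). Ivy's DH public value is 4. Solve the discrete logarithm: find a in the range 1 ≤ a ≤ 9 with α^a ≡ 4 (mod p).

4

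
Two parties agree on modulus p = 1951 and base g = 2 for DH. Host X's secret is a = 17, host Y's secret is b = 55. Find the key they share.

Host Y sends B = g^b mod p = 2^55 mod 1951.
2^1 ≡ 2 (mod 1951)
2^2 = (2^1)^2 ≡ 2^2 = 4 ≡ 4 (mod 1951)
2^4 = (2^2)^2 ≡ 4^2 = 16 ≡ 16 (mod 1951)
2^8 = (2^4)^2 ≡ 16^2 = 256 ≡ 256 (mod 1951)
2^16 = (2^8)^2 ≡ 256^2 = 65536 ≡ 1153 (mod 1951)
2^32 = (2^16)^2 ≡ 1153^2 = 1329409 ≡ 778 (mod 1951)
2^55 = 2^32 · 2^16 · 2^4 · 2^2 · 2^1 ≡ 778 · 1153 · 16 · 4 · 2 ≡ 100 (mod 1951).
So B = 100. Host X then computes K = B^a mod p = 100^17 mod 1951.
100^1 ≡ 100 (mod 1951)
100^2 = (100^1)^2 ≡ 100^2 = 10000 ≡ 245 (mod 1951)
100^4 = (100^2)^2 ≡ 245^2 = 60025 ≡ 1495 (mod 1951)
100^8 = (100^4)^2 ≡ 1495^2 = 2235025 ≡ 1130 (mod 1951)
100^16 = (100^8)^2 ≡ 1130^2 = 1276900 ≡ 946 (mod 1951)
100^17 = 100^16 · 100^1 ≡ 946 · 100 ≡ 952 (mod 1951).

952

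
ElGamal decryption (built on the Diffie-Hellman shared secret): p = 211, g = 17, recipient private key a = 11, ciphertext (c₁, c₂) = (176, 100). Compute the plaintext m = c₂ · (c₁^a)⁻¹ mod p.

Shared mask s = c₁^a mod p = 176^11 mod 211.
176^1 ≡ 176 (mod 211)
176^2 = (176^1)^2 ≡ 176^2 = 30976 ≡ 170 (mod 211)
176^4 = (176^2)^2 ≡ 170^2 = 28900 ≡ 204 (mod 211)
176^8 = (176^4)^2 ≡ 204^2 = 41616 ≡ 49 (mod 211)
176^11 = 176^8 · 176^2 · 176^1 ≡ 49 · 170 · 176 ≡ 52 (mod 211).
So s = 52; s⁻¹ ≡ 69 (mod 211).
m = c₂ · s⁻¹ mod 211 = 100 · 69 mod 211 = 148.

148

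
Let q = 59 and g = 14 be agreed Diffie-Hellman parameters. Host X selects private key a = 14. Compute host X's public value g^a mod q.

27

Public value = 14^14 mod 59.
14^1 ≡ 14 (mod 59)
14^2 = (14^1)^2 ≡ 14^2 = 196 ≡ 19 (mod 59)
14^4 = (14^2)^2 ≡ 19^2 = 361 ≡ 7 (mod 59)
14^8 = (14^4)^2 ≡ 7^2 = 49 ≡ 49 (mod 59)
14^14 = 14^8 · 14^4 · 14^2 ≡ 49 · 7 · 19 ≡ 27 (mod 59).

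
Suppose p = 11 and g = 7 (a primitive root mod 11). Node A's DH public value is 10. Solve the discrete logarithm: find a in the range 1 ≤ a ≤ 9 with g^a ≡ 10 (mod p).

5

Try successive powers of 7 modulo 11:
7^1 ≡ 7
7^2 ≡ 5
7^3 ≡ 2
7^4 ≡ 3
7^5 ≡ 10
Found: a = 5.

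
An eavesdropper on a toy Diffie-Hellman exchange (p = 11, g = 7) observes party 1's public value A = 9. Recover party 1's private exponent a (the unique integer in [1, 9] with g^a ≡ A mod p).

8

Try successive powers of 7 modulo 11:
7^1 ≡ 7
7^2 ≡ 5
7^3 ≡ 2
7^4 ≡ 3
7^5 ≡ 10
7^6 ≡ 4
7^7 ≡ 6
7^8 ≡ 9
Found: a = 8.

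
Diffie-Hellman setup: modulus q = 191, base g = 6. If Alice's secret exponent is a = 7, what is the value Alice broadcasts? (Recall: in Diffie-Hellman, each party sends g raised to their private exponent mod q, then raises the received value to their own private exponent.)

Public value = 6^7 (mod 191).
6^1 ≡ 6 (mod 191)
6^2 = (6^1)^2 ≡ 6^2 = 36 ≡ 36 (mod 191)
6^4 = (6^2)^2 ≡ 36^2 = 1296 ≡ 150 (mod 191)
6^7 = 6^4 · 6^2 · 6^1 ≡ 150 · 36 · 6 ≡ 121 (mod 191).

121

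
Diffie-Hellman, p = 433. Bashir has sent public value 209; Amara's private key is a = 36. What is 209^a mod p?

318

Shared key K = 209^36 mod 433.
209^1 ≡ 209 (mod 433)
209^2 = (209^1)^2 ≡ 209^2 = 43681 ≡ 381 (mod 433)
209^4 = (209^2)^2 ≡ 381^2 = 145161 ≡ 106 (mod 433)
209^8 = (209^4)^2 ≡ 106^2 = 11236 ≡ 411 (mod 433)
209^16 = (209^8)^2 ≡ 411^2 = 168921 ≡ 51 (mod 433)
209^32 = (209^16)^2 ≡ 51^2 = 2601 ≡ 3 (mod 433)
209^36 = 209^32 · 209^4 ≡ 3 · 106 ≡ 318 (mod 433).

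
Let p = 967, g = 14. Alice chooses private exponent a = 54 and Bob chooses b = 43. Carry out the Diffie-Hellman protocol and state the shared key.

Alice sends A = g^a mod p = 14^54 mod 967.
14^1 ≡ 14 (mod 967)
14^2 = (14^1)^2 ≡ 14^2 = 196 ≡ 196 (mod 967)
14^4 = (14^2)^2 ≡ 196^2 = 38416 ≡ 703 (mod 967)
14^8 = (14^4)^2 ≡ 703^2 = 494209 ≡ 72 (mod 967)
14^16 = (14^8)^2 ≡ 72^2 = 5184 ≡ 349 (mod 967)
14^32 = (14^16)^2 ≡ 349^2 = 121801 ≡ 926 (mod 967)
14^54 = 14^32 · 14^16 · 14^4 · 14^2 ≡ 926 · 349 · 703 · 196 ≡ 72 (mod 967).
So A = 72. Bob then computes K = A^b mod p = 72^43 mod 967.
72^1 ≡ 72 (mod 967)
72^2 = (72^1)^2 ≡ 72^2 = 5184 ≡ 349 (mod 967)
72^4 = (72^2)^2 ≡ 349^2 = 121801 ≡ 926 (mod 967)
72^8 = (72^4)^2 ≡ 926^2 = 857476 ≡ 714 (mod 967)
72^16 = (72^8)^2 ≡ 714^2 = 509796 ≡ 187 (mod 967)
72^32 = (72^16)^2 ≡ 187^2 = 34969 ≡ 157 (mod 967)
72^43 = 72^32 · 72^8 · 72^2 · 72^1 ≡ 157 · 714 · 349 · 72 ≡ 69 (mod 967).

69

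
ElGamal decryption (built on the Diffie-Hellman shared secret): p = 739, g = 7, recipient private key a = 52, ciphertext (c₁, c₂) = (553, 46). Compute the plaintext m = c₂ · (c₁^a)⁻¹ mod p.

594

Shared mask s = c₁^a mod p = 553^52 mod 739.
553^1 ≡ 553 (mod 739)
553^2 = (553^1)^2 ≡ 553^2 = 305809 ≡ 602 (mod 739)
553^4 = (553^2)^2 ≡ 602^2 = 362404 ≡ 294 (mod 739)
553^8 = (553^4)^2 ≡ 294^2 = 86436 ≡ 712 (mod 739)
553^16 = (553^8)^2 ≡ 712^2 = 506944 ≡ 729 (mod 739)
553^32 = (553^16)^2 ≡ 729^2 = 531441 ≡ 100 (mod 739)
553^52 = 553^32 · 553^16 · 553^4 ≡ 100 · 729 · 294 ≡ 122 (mod 739).
So s = 122; s⁻¹ ≡ 527 (mod 739).
m = c₂ · s⁻¹ mod 739 = 46 · 527 mod 739 = 594.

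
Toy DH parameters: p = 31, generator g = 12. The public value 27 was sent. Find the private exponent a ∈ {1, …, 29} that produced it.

27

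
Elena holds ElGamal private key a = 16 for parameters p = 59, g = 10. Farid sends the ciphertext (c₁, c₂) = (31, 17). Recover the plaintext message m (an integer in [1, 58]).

21

Shared mask s = c₁^a mod p = 31^16 mod 59.
31^1 ≡ 31 (mod 59)
31^2 = (31^1)^2 ≡ 31^2 = 961 ≡ 17 (mod 59)
31^4 = (31^2)^2 ≡ 17^2 = 289 ≡ 53 (mod 59)
31^8 = (31^4)^2 ≡ 53^2 = 2809 ≡ 36 (mod 59)
31^16 = (31^8)^2 ≡ 36^2 = 1296 ≡ 57 (mod 59)
So s = 57; s⁻¹ ≡ 29 (mod 59).
m = c₂ · s⁻¹ mod 59 = 17 · 29 mod 59 = 21.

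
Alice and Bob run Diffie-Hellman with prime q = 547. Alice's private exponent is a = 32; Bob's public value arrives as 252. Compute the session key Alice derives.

311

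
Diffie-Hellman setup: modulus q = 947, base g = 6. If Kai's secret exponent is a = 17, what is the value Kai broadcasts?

254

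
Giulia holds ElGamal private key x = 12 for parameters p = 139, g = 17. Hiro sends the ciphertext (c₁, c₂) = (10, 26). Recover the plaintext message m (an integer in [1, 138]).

108

Shared mask s = c₁^x mod p = 10^12 mod 139.
10^1 ≡ 10 (mod 139)
10^2 = (10^1)^2 ≡ 10^2 = 100 ≡ 100 (mod 139)
10^4 = (10^2)^2 ≡ 100^2 = 10000 ≡ 131 (mod 139)
10^8 = (10^4)^2 ≡ 131^2 = 17161 ≡ 64 (mod 139)
10^12 = 10^8 · 10^4 ≡ 64 · 131 ≡ 44 (mod 139).
So s = 44; s⁻¹ ≡ 79 (mod 139).
m = c₂ · s⁻¹ mod 139 = 26 · 79 mod 139 = 108.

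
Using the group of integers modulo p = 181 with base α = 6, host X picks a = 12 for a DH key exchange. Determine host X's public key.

135

Public value = 6^{12} \pmod{181}.
6^1 ≡ 6 (mod 181)
6^2 = (6^1)^2 ≡ 6^2 = 36 ≡ 36 (mod 181)
6^4 = (6^2)^2 ≡ 36^2 = 1296 ≡ 29 (mod 181)
6^8 = (6^4)^2 ≡ 29^2 = 841 ≡ 117 (mod 181)
6^12 = 6^8 · 6^4 ≡ 117 · 29 ≡ 135 (mod 181).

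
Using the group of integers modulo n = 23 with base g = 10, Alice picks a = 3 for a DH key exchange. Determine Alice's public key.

11

Public value = 10^3 mod 23.
10^1 ≡ 10 (mod 23)
10^2 = (10^1)^2 ≡ 10^2 = 100 ≡ 8 (mod 23)
10^3 = 10^2 · 10^1 ≡ 8 · 10 ≡ 11 (mod 23).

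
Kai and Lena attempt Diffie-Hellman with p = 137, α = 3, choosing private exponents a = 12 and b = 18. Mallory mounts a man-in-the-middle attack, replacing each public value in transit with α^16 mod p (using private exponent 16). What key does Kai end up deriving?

38

Kai receives Mallory's public value M = 3^16 mod 137 instead of the honest one.
3^1 ≡ 3 (mod 137)
3^2 = (3^1)^2 ≡ 3^2 = 9 ≡ 9 (mod 137)
3^4 = (3^2)^2 ≡ 9^2 = 81 ≡ 81 (mod 137)
3^8 = (3^4)^2 ≡ 81^2 = 6561 ≡ 122 (mod 137)
3^16 = (3^8)^2 ≡ 122^2 = 14884 ≡ 88 (mod 137)
So M = 88. Kai computes K = M^12 mod 137.
88^1 ≡ 88 (mod 137)
88^2 = (88^1)^2 ≡ 88^2 = 7744 ≡ 72 (mod 137)
88^4 = (88^2)^2 ≡ 72^2 = 5184 ≡ 115 (mod 137)
88^8 = (88^4)^2 ≡ 115^2 = 13225 ≡ 73 (mod 137)
88^12 = 88^8 · 88^4 ≡ 73 · 115 ≡ 38 (mod 137).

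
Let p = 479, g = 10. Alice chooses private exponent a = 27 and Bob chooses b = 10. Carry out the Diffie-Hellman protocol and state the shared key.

Alice sends A = g^a mod p = 10^27 mod 479.
10^1 ≡ 10 (mod 479)
10^2 = (10^1)^2 ≡ 10^2 = 100 ≡ 100 (mod 479)
10^4 = (10^2)^2 ≡ 100^2 = 10000 ≡ 420 (mod 479)
10^8 = (10^4)^2 ≡ 420^2 = 176400 ≡ 128 (mod 479)
10^16 = (10^8)^2 ≡ 128^2 = 16384 ≡ 98 (mod 479)
10^27 = 10^16 · 10^8 · 10^2 · 10^1 ≡ 98 · 128 · 100 · 10 ≡ 427 (mod 479).
So A = 427. Bob then computes K = A^b mod p = 427^10 mod 479.
427^1 ≡ 427 (mod 479)
427^2 = (427^1)^2 ≡ 427^2 = 182329 ≡ 309 (mod 479)
427^4 = (427^2)^2 ≡ 309^2 = 95481 ≡ 160 (mod 479)
427^8 = (427^4)^2 ≡ 160^2 = 25600 ≡ 213 (mod 479)
427^10 = 427^8 · 427^2 ≡ 213 · 309 ≡ 194 (mod 479).

194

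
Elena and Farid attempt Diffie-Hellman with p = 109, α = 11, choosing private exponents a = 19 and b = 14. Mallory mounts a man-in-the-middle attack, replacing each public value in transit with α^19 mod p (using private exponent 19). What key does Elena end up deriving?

Elena receives Mallory's public value M = 11^19 mod 109 instead of the honest one.
11^1 ≡ 11 (mod 109)
11^2 = (11^1)^2 ≡ 11^2 = 121 ≡ 12 (mod 109)
11^4 = (11^2)^2 ≡ 12^2 = 144 ≡ 35 (mod 109)
11^8 = (11^4)^2 ≡ 35^2 = 1225 ≡ 26 (mod 109)
11^16 = (11^8)^2 ≡ 26^2 = 676 ≡ 22 (mod 109)
11^19 = 11^16 · 11^2 · 11^1 ≡ 22 · 12 · 11 ≡ 70 (mod 109).
So M = 70. Elena computes K = M^19 mod 109.
70^1 ≡ 70 (mod 109)
70^2 = (70^1)^2 ≡ 70^2 = 4900 ≡ 104 (mod 109)
70^4 = (70^2)^2 ≡ 104^2 = 10816 ≡ 25 (mod 109)
70^8 = (70^4)^2 ≡ 25^2 = 625 ≡ 80 (mod 109)
70^16 = (70^8)^2 ≡ 80^2 = 6400 ≡ 78 (mod 109)
70^19 = 70^16 · 70^2 · 70^1 ≡ 78 · 104 · 70 ≡ 59 (mod 109).

59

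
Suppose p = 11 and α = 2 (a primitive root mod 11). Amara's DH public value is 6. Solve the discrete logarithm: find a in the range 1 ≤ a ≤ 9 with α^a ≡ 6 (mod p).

9

Try successive powers of 2 modulo 11:
2^1 ≡ 2
2^2 ≡ 4
2^3 ≡ 8
2^4 ≡ 5
2^5 ≡ 10
2^6 ≡ 9
2^7 ≡ 7
2^8 ≡ 3
2^9 ≡ 6
Found: a = 9.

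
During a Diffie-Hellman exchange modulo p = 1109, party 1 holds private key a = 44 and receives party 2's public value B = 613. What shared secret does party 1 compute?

1104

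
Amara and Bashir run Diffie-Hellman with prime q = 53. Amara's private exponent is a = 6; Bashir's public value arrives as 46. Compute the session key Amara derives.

Shared key K = 46^6 mod 53.
46^1 ≡ 46 (mod 53)
46^2 = (46^1)^2 ≡ 46^2 = 2116 ≡ 49 (mod 53)
46^4 = (46^2)^2 ≡ 49^2 = 2401 ≡ 16 (mod 53)
46^6 = 46^4 · 46^2 ≡ 16 · 49 ≡ 42 (mod 53).

42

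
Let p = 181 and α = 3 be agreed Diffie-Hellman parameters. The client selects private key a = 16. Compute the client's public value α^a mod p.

Public value = 3^16 mod 181.
3^1 ≡ 3 (mod 181)
3^2 = (3^1)^2 ≡ 3^2 = 9 ≡ 9 (mod 181)
3^4 = (3^2)^2 ≡ 9^2 = 81 ≡ 81 (mod 181)
3^8 = (3^4)^2 ≡ 81^2 = 6561 ≡ 45 (mod 181)
3^16 = (3^8)^2 ≡ 45^2 = 2025 ≡ 34 (mod 181)

34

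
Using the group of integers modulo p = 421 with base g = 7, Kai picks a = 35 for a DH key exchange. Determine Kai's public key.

420

Public value = 7^35 (mod 421).
7^1 ≡ 7 (mod 421)
7^2 = (7^1)^2 ≡ 7^2 = 49 ≡ 49 (mod 421)
7^4 = (7^2)^2 ≡ 49^2 = 2401 ≡ 296 (mod 421)
7^8 = (7^4)^2 ≡ 296^2 = 87616 ≡ 48 (mod 421)
7^16 = (7^8)^2 ≡ 48^2 = 2304 ≡ 199 (mod 421)
7^32 = (7^16)^2 ≡ 199^2 = 39601 ≡ 27 (mod 421)
7^35 = 7^32 · 7^2 · 7^1 ≡ 27 · 49 · 7 ≡ 420 (mod 421).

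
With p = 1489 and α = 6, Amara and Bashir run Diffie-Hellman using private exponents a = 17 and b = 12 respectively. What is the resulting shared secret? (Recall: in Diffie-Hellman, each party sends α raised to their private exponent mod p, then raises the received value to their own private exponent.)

Amara sends A = α^a mod p = 6^17 mod 1489.
6^1 ≡ 6 (mod 1489)
6^2 = (6^1)^2 ≡ 6^2 = 36 ≡ 36 (mod 1489)
6^4 = (6^2)^2 ≡ 36^2 = 1296 ≡ 1296 (mod 1489)
6^8 = (6^4)^2 ≡ 1296^2 = 1679616 ≡ 24 (mod 1489)
6^16 = (6^8)^2 ≡ 24^2 = 576 ≡ 576 (mod 1489)
6^17 = 6^16 · 6^1 ≡ 576 · 6 ≡ 478 (mod 1489).
So A = 478. Bashir then computes K = A^b mod p = 478^12 mod 1489.
478^1 ≡ 478 (mod 1489)
478^2 = (478^1)^2 ≡ 478^2 = 228484 ≡ 667 (mod 1489)
478^4 = (478^2)^2 ≡ 667^2 = 444889 ≡ 1167 (mod 1489)
478^8 = (478^4)^2 ≡ 1167^2 = 1361889 ≡ 943 (mod 1489)
478^12 = 478^8 · 478^4 ≡ 943 · 1167 ≡ 110 (mod 1489).

110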